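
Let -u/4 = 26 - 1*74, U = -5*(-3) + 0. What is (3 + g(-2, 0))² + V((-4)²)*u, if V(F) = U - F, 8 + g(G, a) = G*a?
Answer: -167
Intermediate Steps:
U = 15 (U = 15 + 0 = 15)
u = 192 (u = -4*(26 - 1*74) = -4*(26 - 74) = -4*(-48) = 192)
g(G, a) = -8 + G*a
V(F) = 15 - F
(3 + g(-2, 0))² + V((-4)²)*u = (3 + (-8 - 2*0))² + (15 - 1*(-4)²)*192 = (3 + (-8 + 0))² + (15 - 1*16)*192 = (3 - 8)² + (15 - 16)*192 = (-5)² - 1*192 = 25 - 192 = -167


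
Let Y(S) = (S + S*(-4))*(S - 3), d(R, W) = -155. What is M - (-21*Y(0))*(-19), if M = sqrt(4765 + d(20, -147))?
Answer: sqrt(4610) ≈ 67.897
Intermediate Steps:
Y(S) = -3*S*(-3 + S) (Y(S) = (S - 4*S)*(-3 + S) = (-3*S)*(-3 + S) = -3*S*(-3 + S))
M = sqrt(4610) (M = sqrt(4765 - 155) = sqrt(4610) ≈ 67.897)
M - (-21*Y(0))*(-19) = sqrt(4610) - (-63*0*(3 - 1*0))*(-19) = sqrt(4610) - (-63*0*(3 + 0))*(-19) = sqrt(4610) - (-63*0*3)*(-19) = sqrt(4610) - (-21*0)*(-19) = sqrt(4610) - 0*(-19) = sqrt(4610) - 1*0 = sqrt(4610) + 0 = sqrt(4610)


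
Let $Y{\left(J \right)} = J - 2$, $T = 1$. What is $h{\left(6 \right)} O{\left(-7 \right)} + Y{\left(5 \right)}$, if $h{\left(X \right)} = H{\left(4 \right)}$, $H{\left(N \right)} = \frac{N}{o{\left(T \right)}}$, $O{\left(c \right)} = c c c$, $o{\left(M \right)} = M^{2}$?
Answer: $-1369$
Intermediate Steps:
$O{\left(c \right)} = c^{3}$ ($O{\left(c \right)} = c^{2} c = c^{3}$)
$H{\left(N \right)} = N$ ($H{\left(N \right)} = \frac{N}{1^{2}} = \frac{N}{1} = N 1 = N$)
$h{\left(X \right)} = 4$
$Y{\left(J \right)} = -2 + J$
$h{\left(6 \right)} O{\left(-7 \right)} + Y{\left(5 \right)} = 4 \left(-7\right)^{3} + \left(-2 + 5\right) = 4 \left(-343\right) + 3 = -1372 + 3 = -1369$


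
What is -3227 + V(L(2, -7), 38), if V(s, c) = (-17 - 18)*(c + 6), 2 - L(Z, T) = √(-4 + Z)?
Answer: -4767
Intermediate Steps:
L(Z, T) = 2 - √(-4 + Z)
V(s, c) = -210 - 35*c (V(s, c) = -35*(6 + c) = -210 - 35*c)
-3227 + V(L(2, -7), 38) = -3227 + (-210 - 35*38) = -3227 + (-210 - 1330) = -3227 - 1540 = -4767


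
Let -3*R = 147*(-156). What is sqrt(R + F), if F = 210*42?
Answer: 28*sqrt(21) ≈ 128.31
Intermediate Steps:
R = 7644 (R = -49*(-156) = -1/3*(-22932) = 7644)
F = 8820
sqrt(R + F) = sqrt(7644 + 8820) = sqrt(16464) = 28*sqrt(21)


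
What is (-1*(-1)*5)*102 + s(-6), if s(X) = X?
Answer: 504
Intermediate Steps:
(-1*(-1)*5)*102 + s(-6) = (-1*(-1)*5)*102 - 6 = (1*5)*102 - 6 = 5*102 - 6 = 510 - 6 = 504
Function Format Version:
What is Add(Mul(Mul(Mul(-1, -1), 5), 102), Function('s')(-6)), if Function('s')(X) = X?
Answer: 504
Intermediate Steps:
Add(Mul(Mul(Mul(-1, -1), 5), 102), Function('s')(-6)) = Add(Mul(Mul(Mul(-1, -1), 5), 102), -6) = Add(Mul(Mul(1, 5), 102), -6) = Add(Mul(5, 102), -6) = Add(510, -6) = 504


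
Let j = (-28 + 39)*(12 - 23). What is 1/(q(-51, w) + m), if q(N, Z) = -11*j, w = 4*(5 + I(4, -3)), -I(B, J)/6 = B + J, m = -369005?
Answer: -1/367674 ≈ -2.7198e-6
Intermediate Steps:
I(B, J) = -6*B - 6*J (I(B, J) = -6*(B + J) = -6*B - 6*J)
j = -121 (j = 11*(-11) = -121)
w = -4 (w = 4*(5 + (-6*4 - 6*(-3))) = 4*(5 + (-24 + 18)) = 4*(5 - 6) = 4*(-1) = -4)
q(N, Z) = 1331 (q(N, Z) = -11*(-121) = 1331)
1/(q(-51, w) + m) = 1/(1331 - 369005) = 1/(-367674) = -1/367674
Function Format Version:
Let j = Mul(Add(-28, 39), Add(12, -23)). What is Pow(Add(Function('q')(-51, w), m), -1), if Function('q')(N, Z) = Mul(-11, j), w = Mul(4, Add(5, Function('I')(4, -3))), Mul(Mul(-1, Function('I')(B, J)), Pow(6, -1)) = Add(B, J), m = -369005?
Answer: Rational(-1, 367674) ≈ -2.7198e-6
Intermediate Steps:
Function('I')(B, J) = Add(Mul(-6, B), Mul(-6, J)) (Function('I')(B, J) = Mul(-6, Add(B, J)) = Add(Mul(-6, B), Mul(-6, J)))
j = -121 (j = Mul(11, -11) = -121)
w = -4 (w = Mul(4, Add(5, Add(Mul(-6, 4), Mul(-6, -3)))) = Mul(4, Add(5, Add(-24, 18))) = Mul(4, Add(5, -6)) = Mul(4, -1) = -4)
Function('q')(N, Z) = 1331 (Function('q')(N, Z) = Mul(-11, -121) = 1331)
Pow(Add(Function('q')(-51, w), m), -1) = Pow(Add(1331, -369005), -1) = Pow(-367674, -1) = Rational(-1, 367674)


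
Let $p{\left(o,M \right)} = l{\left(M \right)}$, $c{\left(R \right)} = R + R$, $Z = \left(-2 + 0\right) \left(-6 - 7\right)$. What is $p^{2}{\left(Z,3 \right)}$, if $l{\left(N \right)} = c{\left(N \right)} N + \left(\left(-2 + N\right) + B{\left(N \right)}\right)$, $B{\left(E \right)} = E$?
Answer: $484$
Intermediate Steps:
$Z = 26$ ($Z = \left(-2\right) \left(-13\right) = 26$)
$c{\left(R \right)} = 2 R$
$l{\left(N \right)} = -2 + 2 N + 2 N^{2}$ ($l{\left(N \right)} = 2 N N + \left(\left(-2 + N\right) + N\right) = 2 N^{2} + \left(-2 + 2 N\right) = -2 + 2 N + 2 N^{2}$)
$p{\left(o,M \right)} = -2 + 2 M + 2 M^{2}$
$p^{2}{\left(Z,3 \right)} = \left(-2 + 2 \cdot 3 + 2 \cdot 3^{2}\right)^{2} = \left(-2 + 6 + 2 \cdot 9\right)^{2} = \left(-2 + 6 + 18\right)^{2} = 22^{2} = 484$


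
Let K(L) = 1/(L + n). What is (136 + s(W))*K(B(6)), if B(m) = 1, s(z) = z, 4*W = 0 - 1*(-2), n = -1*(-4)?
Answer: 273/10 ≈ 27.300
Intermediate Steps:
n = 4
W = 1/2 (W = (0 - 1*(-2))/4 = (0 + 2)/4 = (1/4)*2 = 1/2 ≈ 0.50000)
K(L) = 1/(4 + L) (K(L) = 1/(L + 4) = 1/(4 + L))
(136 + s(W))*K(B(6)) = (136 + 1/2)/(4 + 1) = (273/2)/5 = (273/2)*(1/5) = 273/10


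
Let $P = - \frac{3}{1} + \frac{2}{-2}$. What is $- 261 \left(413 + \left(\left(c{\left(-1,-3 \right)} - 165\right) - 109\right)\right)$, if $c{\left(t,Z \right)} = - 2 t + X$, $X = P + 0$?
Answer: $-35757$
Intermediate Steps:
$P = -4$ ($P = \left(-3\right) 1 + 2 \left(- \frac{1}{2}\right) = -3 - 1 = -4$)
$X = -4$ ($X = -4 + 0 = -4$)
$c{\left(t,Z \right)} = -4 - 2 t$ ($c{\left(t,Z \right)} = - 2 t - 4 = -4 - 2 t$)
$- 261 \left(413 + \left(\left(c{\left(-1,-3 \right)} - 165\right) - 109\right)\right) = - 261 \left(413 - 276\right) = \left(-261\right) 137 = -35757$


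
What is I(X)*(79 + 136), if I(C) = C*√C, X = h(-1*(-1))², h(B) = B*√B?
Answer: 215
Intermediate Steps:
h(B) = B^(3/2)
X = 1 (X = ((-1*(-1))^(3/2))² = (1^(3/2))² = 1² = 1)
I(C) = C^(3/2)
I(X)*(79 + 136) = 1^(3/2)*(79 + 136) = 1*215 = 215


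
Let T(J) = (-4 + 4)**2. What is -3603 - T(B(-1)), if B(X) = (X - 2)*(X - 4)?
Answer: -3603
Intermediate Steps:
B(X) = (-4 + X)*(-2 + X) (B(X) = (-2 + X)*(-4 + X) = (-4 + X)*(-2 + X))
T(J) = 0 (T(J) = 0**2 = 0)
-3603 - T(B(-1)) = -3603 - 1*0 = -3603 + 0 = -3603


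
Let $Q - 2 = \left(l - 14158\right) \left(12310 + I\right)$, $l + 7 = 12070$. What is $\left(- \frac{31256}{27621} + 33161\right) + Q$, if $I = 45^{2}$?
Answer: $- \frac{828593074358}{27621} \approx -2.9999 \cdot 10^{7}$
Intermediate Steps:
$l = 12063$ ($l = -7 + 12070 = 12063$)
$I = 2025$
$Q = -30031823$ ($Q = 2 + \left(12063 - 14158\right) \left(12310 + 2025\right) = 2 - 30031825 = -30031823$)
$\left(- \frac{31256}{27621} + 33161\right) + Q = \left(- \frac{31256}{27621} + 33161\right) - 30031823 = \frac{915908725}{27621} - 30031823 = - \frac{828593074358}{27621}$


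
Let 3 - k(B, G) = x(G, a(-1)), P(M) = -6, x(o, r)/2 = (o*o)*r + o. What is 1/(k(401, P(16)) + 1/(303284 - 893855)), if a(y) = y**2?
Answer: -590571/33662548 ≈ -0.017544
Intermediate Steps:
x(o, r) = 2*o + 2*r*o**2 (x(o, r) = 2*((o*o)*r + o) = 2*(o**2*r + o) = 2*(r*o**2 + o) = 2*(o + r*o**2) = 2*o + 2*r*o**2)
k(B, G) = 3 - 2*G*(1 + G) (k(B, G) = 3 - 2*G*(1 + G*(-1)**2) = 3 - 2*G*(1 + G*1) = 3 - 2*G*(1 + G))
1/(k(401, P(16)) + 1/(303284 - 893855)) = 1/((3 - 2*(-6)*(1 - 6)) + 1/(303284 - 893855)) = 1/((3 - 2*(-6)*(-5)) + 1/(-590571)) = 1/((3 - 60) - 1/590571) = 1/(-57 - 1/590571) = 1/(-33662548/590571) = -590571/33662548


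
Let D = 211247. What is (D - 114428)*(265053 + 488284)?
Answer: 72937335003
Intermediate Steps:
(D - 114428)*(265053 + 488284) = (211247 - 114428)*(265053 + 488284) = 96819*753337 = 72937335003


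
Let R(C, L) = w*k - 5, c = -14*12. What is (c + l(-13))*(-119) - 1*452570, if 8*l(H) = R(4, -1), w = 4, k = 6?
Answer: -3462885/8 ≈ -4.3286e+5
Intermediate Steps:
c = -168
R(C, L) = 19 (R(C, L) = 4*6 - 5 = 24 - 5 = 19)
l(H) = 19/8 (l(H) = (⅛)*19 = 19/8)
(c + l(-13))*(-119) - 1*452570 = (-168 + 19/8)*(-119) - 1*452570 = -1325/8*(-119) - 452570 = 157675/8 - 452570 = -3462885/8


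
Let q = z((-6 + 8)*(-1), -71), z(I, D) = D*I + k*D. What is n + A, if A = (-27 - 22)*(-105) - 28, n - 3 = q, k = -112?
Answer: 13214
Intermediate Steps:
z(I, D) = -112*D + D*I (z(I, D) = D*I - 112*D = -112*D + D*I)
q = 8094 (q = -71*(-112 + (-6 + 8)*(-1)) = -71*(-112 + 2*(-1)) = -71*(-112 - 2) = -71*(-114) = 8094)
n = 8097 (n = 3 + 8094 = 8097)
A = 5117 (A = -49*(-105) - 28 = 5145 - 28 = 5117)
n + A = 8097 + 5117 = 13214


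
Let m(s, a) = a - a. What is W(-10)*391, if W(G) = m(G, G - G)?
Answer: 0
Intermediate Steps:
m(s, a) = 0
W(G) = 0
W(-10)*391 = 0*391 = 0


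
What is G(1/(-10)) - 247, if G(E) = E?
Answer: -2471/10 ≈ -247.10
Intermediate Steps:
G(1/(-10)) - 247 = 1/(-10) - 247 = -⅒ - 247 = -2471/10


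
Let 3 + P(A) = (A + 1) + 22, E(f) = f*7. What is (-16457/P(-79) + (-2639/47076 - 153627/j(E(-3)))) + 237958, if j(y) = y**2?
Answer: 10791948582465/45365572 ≈ 2.3789e+5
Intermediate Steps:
E(f) = 7*f
P(A) = 20 + A (P(A) = -3 + ((A + 1) + 22) = -3 + ((1 + A) + 22) = -3 + (23 + A) = 20 + A)
(-16457/P(-79) + (-2639/47076 - 153627/j(E(-3)))) + 237958 = (-16457/(20 - 79) + (-2639/47076 - 153627/((7*(-3))**2))) + 237958 = (-16457/(-59) + (-2639*1/47076 - 153627/((-21)**2))) + 237958 = (-16457*(-1/59) + (-2639/47076 - 153627/441)) + 237958 = (16457/59 + (-2639/47076 - 153627*1/441)) + 237958 = (16457/59 + (-2639/47076 - 51209/147)) + 237958 = (16457/59 - 267900313/768908) + 237958 = -3152199511/45365572 + 237958 = 10791948582465/45365572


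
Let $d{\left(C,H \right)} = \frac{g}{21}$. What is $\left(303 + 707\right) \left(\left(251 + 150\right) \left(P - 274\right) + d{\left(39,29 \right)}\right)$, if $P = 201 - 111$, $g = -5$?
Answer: $- \frac{1564963690}{21} \approx -7.4522 \cdot 10^{7}$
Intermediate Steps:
$P = 90$ ($P = 201 - 111 = 90$)
$d{\left(C,H \right)} = - \frac{5}{21}$
$\left(303 + 707\right) \left(\left(251 + 150\right) \left(P - 274\right) + d{\left(39,29 \right)}\right) = \left(303 + 707\right) \left(\left(251 + 150\right) \left(90 - 274\right) - \frac{5}{21}\right) = 1010 \left(401 \left(-184\right) - \frac{5}{21}\right) = 1010 \left(-73784 - \frac{5}{21}\right) = 1010 \left(- \frac{1549469}{21}\right) = - \frac{1564963690}{21}$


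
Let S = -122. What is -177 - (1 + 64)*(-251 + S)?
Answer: 24068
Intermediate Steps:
-177 - (1 + 64)*(-251 + S) = -177 - (1 + 64)*(-251 - 122) = -177 - 65*(-373) = -177 - 1*(-24245) = -177 + 24245 = 24068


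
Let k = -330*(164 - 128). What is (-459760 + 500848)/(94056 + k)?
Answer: ½ ≈ 0.50000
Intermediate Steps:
k = -11880 (k = -330*36 = -11880)
(-459760 + 500848)/(94056 + k) = (-459760 + 500848)/(94056 - 11880) = 41088/82176 = 41088*(1/82176) = ½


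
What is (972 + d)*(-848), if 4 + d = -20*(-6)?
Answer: -922624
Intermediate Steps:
d = 116 (d = -4 - 20*(-6) = -4 + 120 = 116)
(972 + d)*(-848) = (972 + 116)*(-848) = 1088*(-848) = -922624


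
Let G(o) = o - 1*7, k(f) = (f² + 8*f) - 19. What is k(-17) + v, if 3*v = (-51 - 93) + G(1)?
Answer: 84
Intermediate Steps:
k(f) = -19 + f² + 8*f
G(o) = -7 + o (G(o) = o - 7 = -7 + o)
v = -50 (v = ((-51 - 93) + (-7 + 1))/3 = (-144 - 6)/3 = (⅓)*(-150) = -50)
k(-17) + v = (-19 + (-17)² + 8*(-17)) - 50 = (-19 + 289 - 136) - 50 = 134 - 50 = 84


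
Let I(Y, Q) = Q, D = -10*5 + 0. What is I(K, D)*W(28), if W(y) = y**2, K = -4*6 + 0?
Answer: -39200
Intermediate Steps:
K = -24 (K = -24 + 0 = -24)
D = -50 (D = -5*10 + 0 = -50 + 0 = -50)
I(K, D)*W(28) = -50*28**2 = -50*784 = -39200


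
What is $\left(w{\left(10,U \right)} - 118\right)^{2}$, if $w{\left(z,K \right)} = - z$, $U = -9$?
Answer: $16384$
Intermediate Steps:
$\left(w{\left(10,U \right)} - 118\right)^{2} = \left(\left(-1\right) 10 - 118\right)^{2} = \left(-10 - 118\right)^{2} = \left(-128\right)^{2} = 16384$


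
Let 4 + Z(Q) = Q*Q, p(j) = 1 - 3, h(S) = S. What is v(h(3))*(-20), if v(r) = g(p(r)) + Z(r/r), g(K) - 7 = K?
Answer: -40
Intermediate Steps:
p(j) = -2
Z(Q) = -4 + Q**2 (Z(Q) = -4 + Q*Q = -4 + Q**2)
g(K) = 7 + K
v(r) = 2 (v(r) = (7 - 2) + (-4 + (r/r)**2) = 5 + (-4 + 1**2) = 5 + (-4 + 1) = 5 - 3 = 2)
v(h(3))*(-20) = 2*(-20) = -40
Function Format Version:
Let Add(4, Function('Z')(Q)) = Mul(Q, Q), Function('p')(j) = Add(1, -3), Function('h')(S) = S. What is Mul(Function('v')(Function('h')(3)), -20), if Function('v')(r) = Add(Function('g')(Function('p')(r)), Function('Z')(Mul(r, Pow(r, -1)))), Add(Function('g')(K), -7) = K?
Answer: -40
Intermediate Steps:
Function('p')(j) = -2
Function('Z')(Q) = Add(-4, Pow(Q, 2)) (Function('Z')(Q) = Add(-4, Mul(Q, Q)) = Add(-4, Pow(Q, 2)))
Function('g')(K) = Add(7, K)
Function('v')(r) = 2 (Function('v')(r) = Add(Add(7, -2), Add(-4, Pow(Mul(r, Pow(r, -1)), 2))) = Add(5, Add(-4, Pow(1, 2))) = Add(5, Add(-4, 1)) = Add(5, -3) = 2)
Mul(Function('v')(Function('h')(3)), -20) = Mul(2, -20) = -40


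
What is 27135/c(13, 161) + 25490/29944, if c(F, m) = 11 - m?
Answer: -13478449/74860 ≈ -180.05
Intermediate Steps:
27135/c(13, 161) + 25490/29944 = 27135/(11 - 1*161) + 25490/29944 = 27135/(11 - 161) + 25490*(1/29944) = 27135/(-150) + 12745/14972 = 27135*(-1/150) + 12745/14972 = -1809/10 + 12745/14972 = -13478449/74860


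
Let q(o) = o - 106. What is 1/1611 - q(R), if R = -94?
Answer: 322201/1611 ≈ 200.00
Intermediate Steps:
q(o) = -106 + o
1/1611 - q(R) = 1/1611 - (-106 - 94) = 1/1611 - 1*(-200) = 1/1611 + 200 = 322201/1611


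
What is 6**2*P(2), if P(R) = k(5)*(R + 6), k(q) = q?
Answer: 1440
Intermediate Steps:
P(R) = 30 + 5*R (P(R) = 5*(R + 6) = 5*(6 + R) = 30 + 5*R)
6**2*P(2) = 6**2*(30 + 5*2) = 36*(30 + 10) = 36*40 = 1440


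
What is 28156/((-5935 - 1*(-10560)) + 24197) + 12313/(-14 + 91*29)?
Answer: 30628199/5404125 ≈ 5.6676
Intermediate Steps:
28156/((-5935 - 1*(-10560)) + 24197) + 12313/(-14 + 91*29) = 28156/((-5935 + 10560) + 24197) + 12313/(-14 + 2639) = 28156/(4625 + 24197) + 12313/2625 = 28156/28822 + 12313*(1/2625) = 28156*(1/28822) + 1759/375 = 14078/14411 + 1759/375 = 30628199/5404125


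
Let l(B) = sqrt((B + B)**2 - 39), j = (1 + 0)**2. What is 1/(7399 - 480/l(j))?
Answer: 51793/383262487 - 96*I*sqrt(35)/383262487 ≈ 0.00013514 - 1.4819e-6*I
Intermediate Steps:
j = 1 (j = 1**2 = 1)
l(B) = sqrt(-39 + 4*B**2) (l(B) = sqrt((2*B)**2 - 39) = sqrt(4*B**2 - 39) = sqrt(-39 + 4*B**2))
1/(7399 - 480/l(j)) = 1/(7399 - 480/sqrt(-39 + 4*1**2)) = 1/(7399 - 480/sqrt(-39 + 4*1)) = 1/(7399 - 480/sqrt(-39 + 4)) = 1/(7399 - 480*(-I*sqrt(35)/35)) = 1/(7399 - (-96)*I*sqrt(35)/7) = 1/(7399 + 96*I*sqrt(35)/7)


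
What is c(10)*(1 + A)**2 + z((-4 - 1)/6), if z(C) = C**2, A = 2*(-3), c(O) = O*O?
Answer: 90025/36 ≈ 2500.7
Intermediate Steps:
c(O) = O**2
A = -6
c(10)*(1 + A)**2 + z((-4 - 1)/6) = 10**2*(1 - 6)**2 + ((-4 - 1)/6)**2 = 100*(-5)**2 + (-5*1/6)**2 = 100*25 + (-5/6)**2 = 2500 + 25/36 = 90025/36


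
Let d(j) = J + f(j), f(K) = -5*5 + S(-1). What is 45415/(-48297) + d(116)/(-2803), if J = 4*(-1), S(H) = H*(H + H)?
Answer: -125994226/135376491 ≈ -0.93069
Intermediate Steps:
S(H) = 2*H² (S(H) = H*(2*H) = 2*H²)
f(K) = -23 (f(K) = -5*5 + 2*(-1)² = -25 + 2*1 = -25 + 2 = -23)
J = -4
d(j) = -27 (d(j) = -4 - 23 = -27)
45415/(-48297) + d(116)/(-2803) = 45415/(-48297) - 27/(-2803) = 45415*(-1/48297) - 27*(-1/2803) = -45415/48297 + 27/2803 = -125994226/135376491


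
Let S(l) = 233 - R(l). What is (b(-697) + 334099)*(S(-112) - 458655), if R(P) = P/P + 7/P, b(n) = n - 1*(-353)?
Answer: -2448015160085/16 ≈ -1.5300e+11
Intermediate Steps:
b(n) = 353 + n (b(n) = n + 353 = 353 + n)
R(P) = 1 + 7/P
S(l) = 233 - (7 + l)/l
(b(-697) + 334099)*(S(-112) - 458655) = ((353 - 697) + 334099)*((232 - 7/(-112)) - 458655) = (-344 + 334099)*((232 - 7*(-1/112)) - 458655) = 333755*((232 + 1/16) - 458655) = 333755*(3713/16 - 458655) = 333755*(-7334767/16) = -2448015160085/16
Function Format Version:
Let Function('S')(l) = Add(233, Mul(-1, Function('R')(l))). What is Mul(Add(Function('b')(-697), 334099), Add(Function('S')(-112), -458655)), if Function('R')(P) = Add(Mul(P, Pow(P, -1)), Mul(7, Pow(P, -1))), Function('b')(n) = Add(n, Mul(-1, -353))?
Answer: Rational(-2448015160085, 16) ≈ -1.5300e+11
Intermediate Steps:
Function('b')(n) = Add(353, n) (Function('b')(n) = Add(n, 353) = Add(353, n))
Function('R')(P) = Add(1, Mul(7, Pow(P, -1)))
Function('S')(l) = Add(233, Mul(-1, Pow(l, -1), Add(7, l))) (Function('S')(l) = Add(233, Mul(-1, Mul(Pow(l, -1), Add(7, l)))) = Add(233, Mul(-1, Pow(l, -1), Add(7, l))))
Mul(Add(Function('b')(-697), 334099), Add(Function('S')(-112), -458655)) = Mul(Add(Add(353, -697), 334099), Add(Add(232, Mul(-7, Pow(-112, -1))), -458655)) = Mul(Add(-344, 334099), Add(Add(232, Mul(-7, Rational(-1, 112))), -458655)) = Mul(333755, Add(Add(232, Rational(1, 16)), -458655)) = Mul(333755, Add(Rational(3713, 16), -458655)) = Mul(333755, Rational(-7334767, 16)) = Rational(-2448015160085, 16)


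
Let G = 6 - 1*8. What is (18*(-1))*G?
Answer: 36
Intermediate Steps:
G = -2 (G = 6 - 8 = -2)
(18*(-1))*G = (18*(-1))*(-2) = -18*(-2) = 36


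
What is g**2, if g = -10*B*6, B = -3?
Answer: 32400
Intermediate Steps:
g = 180 (g = -10*(-3)*6 = 30*6 = 180)
g**2 = 180**2 = 32400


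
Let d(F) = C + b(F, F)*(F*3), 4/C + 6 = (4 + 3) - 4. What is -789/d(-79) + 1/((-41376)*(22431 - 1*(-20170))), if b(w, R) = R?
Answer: -4172213852357/98999741387040 ≈ -0.042144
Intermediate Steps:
C = -4/3 (C = 4/(-6 + ((4 + 3) - 4)) = 4/(-6 + (7 - 4)) = 4/(-6 + 3) = 4/(-3) = 4*(-1/3) = -4/3 ≈ -1.3333)
d(F) = -4/3 + 3*F**2 (d(F) = -4/3 + F*(F*3) = -4/3 + F*(3*F) = -4/3 + 3*F**2)
-789/d(-79) + 1/((-41376)*(22431 - 1*(-20170))) = -789/(-4/3 + 3*(-79)**2) + 1/((-41376)*(22431 - 1*(-20170))) = -789/(-4/3 + 3*6241) - 1/(41376*(22431 + 20170)) = -789/(-4/3 + 18723) - 1/41376/42601 = -789/56165/3 - 1/41376*1/42601 = -789*3/56165 - 1/1762658976 = -2367/56165 - 1/1762658976 = -4172213852357/98999741387040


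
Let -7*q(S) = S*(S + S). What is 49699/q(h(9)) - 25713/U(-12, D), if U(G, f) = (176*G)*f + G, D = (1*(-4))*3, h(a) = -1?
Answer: -1468812817/8444 ≈ -1.7395e+5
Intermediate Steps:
q(S) = -2*S²/7 (q(S) = -S*(S + S)/7 = -S*2*S/7 = -2*S²/7)
D = -12 (D = -4*3 = -12)
U(G, f) = G + 176*G*f (U(G, f) = 176*G*f + G = G + 176*G*f)
49699/q(h(9)) - 25713/U(-12, D) = 49699/((-2/7*(-1)²)) - 25713*(-1/(12*(1 + 176*(-12)))) = 49699/((-2/7*1)) - 25713*(-1/(12*(1 - 2112))) = 49699/(-2/7) - 25713/((-12*(-2111))) = 49699*(-7/2) - 25713/25332 = -347893/2 - 25713*1/25332 = -347893/2 - 8571/8444 = -1468812817/8444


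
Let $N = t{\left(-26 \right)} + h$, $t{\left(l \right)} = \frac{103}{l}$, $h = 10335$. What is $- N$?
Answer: $- \frac{268607}{26} \approx -10331.0$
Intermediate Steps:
$N = \frac{268607}{26}$ ($N = \frac{103}{-26} + 10335 = 103 \left(- \frac{1}{26}\right) + 10335 = - \frac{103}{26} + 10335 = \frac{268607}{26} \approx 10331.0$)
$- N = \left(-1\right) \frac{268607}{26} = - \frac{268607}{26}$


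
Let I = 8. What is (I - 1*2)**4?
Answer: 1296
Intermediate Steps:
(I - 1*2)**4 = (8 - 1*2)**4 = (8 - 2)**4 = 6**4 = 1296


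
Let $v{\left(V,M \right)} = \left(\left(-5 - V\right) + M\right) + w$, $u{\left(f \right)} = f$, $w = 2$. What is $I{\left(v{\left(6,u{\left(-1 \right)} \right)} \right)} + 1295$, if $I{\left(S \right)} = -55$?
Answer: $1240$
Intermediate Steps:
$v{\left(V,M \right)} = -3 + M - V$ ($v{\left(V,M \right)} = \left(\left(-5 - V\right) + M\right) + 2 = \left(-5 + M - V\right) + 2 = -3 + M - V$)
$I{\left(v{\left(6,u{\left(-1 \right)} \right)} \right)} + 1295 = -55 + 1295 = 1240$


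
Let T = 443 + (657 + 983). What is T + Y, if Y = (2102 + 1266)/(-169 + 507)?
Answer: 353711/169 ≈ 2093.0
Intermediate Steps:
T = 2083 (T = 443 + 1640 = 2083)
Y = 1684/169 (Y = 3368/338 = 3368*(1/338) = 1684/169 ≈ 9.9645)
T + Y = 2083 + 1684/169 = 353711/169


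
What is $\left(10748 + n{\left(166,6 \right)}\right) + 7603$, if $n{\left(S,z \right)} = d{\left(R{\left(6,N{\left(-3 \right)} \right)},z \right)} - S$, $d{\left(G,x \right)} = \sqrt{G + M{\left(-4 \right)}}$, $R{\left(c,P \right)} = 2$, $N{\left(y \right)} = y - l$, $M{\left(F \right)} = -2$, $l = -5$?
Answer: $18185$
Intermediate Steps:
$N{\left(y \right)} = 5 + y$ ($N{\left(y \right)} = y - -5 = y + 5 = 5 + y$)
$d{\left(G,x \right)} = \sqrt{-2 + G}$ ($d{\left(G,x \right)} = \sqrt{G - 2} = \sqrt{-2 + G}$)
$n{\left(S,z \right)} = - S$ ($n{\left(S,z \right)} = \sqrt{-2 + 2} - S = \sqrt{0} - S = 0 - S = - S$)
$\left(10748 + n{\left(166,6 \right)}\right) + 7603 = \left(10748 - 166\right) + 7603 = 10582 + 7603 = 18185$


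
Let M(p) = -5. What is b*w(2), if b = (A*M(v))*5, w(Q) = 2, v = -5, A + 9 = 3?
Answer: 300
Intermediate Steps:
A = -6 (A = -9 + 3 = -6)
b = 150 (b = -6*(-5)*5 = 30*5 = 150)
b*w(2) = 150*2 = 300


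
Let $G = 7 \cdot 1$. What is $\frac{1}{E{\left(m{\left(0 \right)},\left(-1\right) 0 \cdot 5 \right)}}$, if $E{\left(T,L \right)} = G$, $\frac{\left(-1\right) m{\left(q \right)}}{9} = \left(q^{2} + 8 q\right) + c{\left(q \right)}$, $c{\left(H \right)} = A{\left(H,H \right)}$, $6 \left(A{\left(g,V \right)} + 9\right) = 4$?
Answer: $\frac{1}{7} \approx 0.14286$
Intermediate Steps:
$A{\left(g,V \right)} = - \frac{25}{3}$ ($A{\left(g,V \right)} = -9 + \frac{1}{6} \cdot 4 = -9 + \frac{2}{3} = - \frac{25}{3}$)
$c{\left(H \right)} = - \frac{25}{3}$
$m{\left(q \right)} = 75 - 72 q - 9 q^{2}$ ($m{\left(q \right)} = - 9 \left(\left(q^{2} + 8 q\right) - \frac{25}{3}\right) = - 9 \left(- \frac{25}{3} + q^{2} + 8 q\right) = 75 - 72 q - 9 q^{2}$)
$G = 7$
$E{\left(T,L \right)} = 7$
$\frac{1}{E{\left(m{\left(0 \right)},\left(-1\right) 0 \cdot 5 \right)}} = \frac{1}{7}$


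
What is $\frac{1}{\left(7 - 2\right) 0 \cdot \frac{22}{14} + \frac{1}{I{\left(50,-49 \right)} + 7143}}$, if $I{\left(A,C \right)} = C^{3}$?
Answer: $-110506$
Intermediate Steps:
$\frac{1}{\left(7 - 2\right) 0 \cdot \frac{22}{14} + \frac{1}{I{\left(50,-49 \right)} + 7143}} = \frac{1}{\left(7 - 2\right) 0 \cdot \frac{22}{14} + \frac{1}{\left(-49\right)^{3} + 7143}} = \frac{1}{\left(7 - 2\right) 0 \cdot 22 \cdot \frac{1}{14} + \frac{1}{-117649 + 7143}} = \frac{1}{5 \cdot 0 \cdot \frac{11}{7} + \frac{1}{-110506}} = \frac{1}{0 \cdot \frac{11}{7} - \frac{1}{110506}} = \frac{1}{0 - \frac{1}{110506}} = \frac{1}{- \frac{1}{110506}} = -110506$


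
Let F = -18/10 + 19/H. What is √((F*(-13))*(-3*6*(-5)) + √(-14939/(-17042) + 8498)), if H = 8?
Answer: √(-195386623731 + 51126*√274258524990)/17042 ≈ 24.095*I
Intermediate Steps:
F = 23/40 (F = -18/10 + 19/8 = -18*⅒ + 19*(⅛) = -9/5 + 19/8 = 23/40 ≈ 0.57500)
√((F*(-13))*(-3*6*(-5)) + √(-14939/(-17042) + 8498)) = √(((23/40)*(-13))*(-3*6*(-5)) + √(-14939/(-17042) + 8498)) = √(-(-2691)*(-5)/20 + √(-14939*(-1/17042) + 8498)) = √(-299/40*90 + √(14939/17042 + 8498)) = √(-2691/4 + √(144837855/17042)) = √(-2691/4 + 3*√274258524990/17042)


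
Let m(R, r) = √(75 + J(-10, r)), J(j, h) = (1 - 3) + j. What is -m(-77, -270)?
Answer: -3*√7 ≈ -7.9373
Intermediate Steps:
J(j, h) = -2 + j
m(R, r) = 3*√7 (m(R, r) = √(75 + (-2 - 10)) = √(75 - 12) = √63 = 3*√7)
-m(-77, -270) = -3*√7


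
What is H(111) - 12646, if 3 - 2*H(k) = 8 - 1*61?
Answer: -12618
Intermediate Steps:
H(k) = 28 (H(k) = 3/2 - (8 - 1*61)/2 = 3/2 - (8 - 61)/2 = 3/2 - ½*(-53) = 3/2 + 53/2 = 28)
H(111) - 12646 = 28 - 12646 = -12618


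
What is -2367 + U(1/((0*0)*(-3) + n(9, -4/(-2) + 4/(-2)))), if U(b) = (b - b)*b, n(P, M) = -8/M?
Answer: -2367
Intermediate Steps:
U(b) = 0 (U(b) = 0*b = 0)
-2367 + U(1/((0*0)*(-3) + n(9, -4/(-2) + 4/(-2)))) = -2367 + 0 = -2367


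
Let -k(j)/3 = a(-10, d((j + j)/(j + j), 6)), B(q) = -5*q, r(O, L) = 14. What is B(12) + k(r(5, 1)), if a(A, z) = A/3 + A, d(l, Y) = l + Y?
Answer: -20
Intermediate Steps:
d(l, Y) = Y + l
a(A, z) = 4*A/3 (a(A, z) = A*(1/3) + A = A/3 + A = 4*A/3)
k(j) = 40 (k(j) = -4*(-10) = -3*(-40/3) = 40)
B(12) + k(r(5, 1)) = -5*12 + 40 = -60 + 40 = -20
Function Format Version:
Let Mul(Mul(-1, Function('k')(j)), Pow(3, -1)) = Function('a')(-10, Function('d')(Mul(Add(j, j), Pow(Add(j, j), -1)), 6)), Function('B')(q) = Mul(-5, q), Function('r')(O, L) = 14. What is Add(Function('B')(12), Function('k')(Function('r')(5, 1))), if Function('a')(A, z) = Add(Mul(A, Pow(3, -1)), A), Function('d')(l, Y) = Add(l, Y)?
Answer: -20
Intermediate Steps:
Function('d')(l, Y) = Add(Y, l)
Function('a')(A, z) = Mul(Rational(4, 3), A) (Function('a')(A, z) = Add(Mul(A, Rational(1, 3)), A) = Add(Mul(Rational(1, 3), A), A) = Mul(Rational(4, 3), A))
Function('k')(j) = 40 (Function('k')(j) = Mul(-3, Mul(Rational(4, 3), -10)) = Mul(-3, Rational(-40, 3)) = 40)
Add(Function('B')(12), Function('k')(Function('r')(5, 1))) = Add(Mul(-5, 12), 40) = Add(-60, 40) = -20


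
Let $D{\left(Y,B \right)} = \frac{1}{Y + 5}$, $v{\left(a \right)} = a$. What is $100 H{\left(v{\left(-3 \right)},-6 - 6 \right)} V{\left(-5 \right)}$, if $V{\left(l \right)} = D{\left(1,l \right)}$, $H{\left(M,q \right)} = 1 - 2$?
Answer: $- \frac{50}{3} \approx -16.667$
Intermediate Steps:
$D{\left(Y,B \right)} = \frac{1}{5 + Y}$
$H{\left(M,q \right)} = -1$
$V{\left(l \right)} = \frac{1}{6}$ ($V{\left(l \right)} = \frac{1}{5 + 1} = \frac{1}{6}$)
$100 H{\left(v{\left(-3 \right)},-6 - 6 \right)} V{\left(-5 \right)} = 100 \left(-1\right) \frac{1}{6} = \left(-100\right) \frac{1}{6} = - \frac{50}{3}$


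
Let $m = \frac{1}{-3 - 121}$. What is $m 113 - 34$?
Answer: $- \frac{4329}{124} \approx -34.911$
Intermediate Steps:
$m = - \frac{1}{124}$ ($m = \frac{1}{-124} = - \frac{1}{124} \approx -0.0080645$)
$m 113 - 34 = \left(- \frac{1}{124}\right) 113 - 34 = - \frac{113}{124} - 34 = - \frac{4329}{124}$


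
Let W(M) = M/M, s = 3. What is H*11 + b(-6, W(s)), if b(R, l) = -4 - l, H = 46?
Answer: 501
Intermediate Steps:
W(M) = 1
H*11 + b(-6, W(s)) = 46*11 + (-4 - 1*1) = 506 + (-4 - 1) = 506 - 5 = 501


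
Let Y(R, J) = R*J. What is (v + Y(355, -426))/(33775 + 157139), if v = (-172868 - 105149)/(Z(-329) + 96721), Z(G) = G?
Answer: -14577640177/18402582288 ≈ -0.79215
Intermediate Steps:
Y(R, J) = J*R
v = -278017/96392 (v = (-172868 - 105149)/(-329 + 96721) = -278017/96392 ≈ -2.8842)
(v + Y(355, -426))/(33775 + 157139) = (-278017/96392 - 426*355)/(33775 + 157139) = (-278017/96392 - 151230)/190914 = -14577640177/96392*1/190914 = -14577640177/18402582288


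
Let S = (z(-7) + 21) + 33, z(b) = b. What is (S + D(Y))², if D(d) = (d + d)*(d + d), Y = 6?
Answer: 36481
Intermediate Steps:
S = 47 (S = (-7 + 21) + 33 = 14 + 33 = 47)
D(d) = 4*d² (D(d) = (2*d)*(2*d) = 4*d²)
(S + D(Y))² = (47 + 4*6²)² = (47 + 4*36)² = (47 + 144)² = 191² = 36481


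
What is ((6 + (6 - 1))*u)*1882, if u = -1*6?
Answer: -124212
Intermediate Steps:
u = -6
((6 + (6 - 1))*u)*1882 = ((6 + (6 - 1))*(-6))*1882 = ((6 + 5)*(-6))*1882 = (11*(-6))*1882 = -66*1882 = -124212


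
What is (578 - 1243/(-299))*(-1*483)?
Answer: -3655365/13 ≈ -2.8118e+5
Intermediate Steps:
(578 - 1243/(-299))*(-1*483) = (578 - 1243*(-1/299))*(-483) = (578 + 1243/299)*(-483) = (174065/299)*(-483) = -3655365/13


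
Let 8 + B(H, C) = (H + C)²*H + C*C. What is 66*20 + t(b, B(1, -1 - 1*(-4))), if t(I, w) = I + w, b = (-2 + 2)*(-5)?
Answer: 1337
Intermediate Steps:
b = 0 (b = 0*(-5) = 0)
B(H, C) = -8 + C² + H*(C + H)² (B(H, C) = -8 + ((H + C)²*H + C*C) = -8 + ((C + H)²*H + C²) = -8 + (H*(C + H)² + C²) = -8 + (C² + H*(C + H)²) = -8 + C² + H*(C + H)²)
66*20 + t(b, B(1, -1 - 1*(-4))) = 66*20 + (0 + (-8 + (-1 - 1*(-4))² + 1*((-1 - 1*(-4)) + 1)²)) = 1320 + (0 + (-8 + (-1 + 4)² + 1*((-1 + 4) + 1)²)) = 1320 + (0 + (-8 + 3² + 1*(3 + 1)²)) = 1320 + (0 + (-8 + 9 + 1*4²)) = 1320 + (0 + (-8 + 9 + 1*16)) = 1320 + (0 + (-8 + 9 + 16)) = 1320 + (0 + 17) = 1320 + 17 = 1337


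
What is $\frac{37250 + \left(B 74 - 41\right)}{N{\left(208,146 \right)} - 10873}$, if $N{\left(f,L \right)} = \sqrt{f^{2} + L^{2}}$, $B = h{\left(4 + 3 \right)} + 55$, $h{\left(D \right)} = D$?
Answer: $- \frac{454458781}{118157549} - \frac{83594 \sqrt{16145}}{118157549} \approx -3.9361$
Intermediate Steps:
$B = 62$ ($B = \left(4 + 3\right) + 55 = 7 + 55 = 62$)
$N{\left(f,L \right)} = \sqrt{L^{2} + f^{2}}$
$\frac{37250 + \left(B 74 - 41\right)}{N{\left(208,146 \right)} - 10873} = \frac{37250 + \left(62 \cdot 74 - 41\right)}{\sqrt{146^{2} + 208^{2}} - 10873} = \frac{37250 + \left(4588 - 41\right)}{\sqrt{21316 + 43264} - 10873} = \frac{37250 + 4547}{\sqrt{64580} - 10873} = \frac{41797}{2 \sqrt{16145} - 10873} = \frac{41797}{-10873 + 2 \sqrt{16145}}$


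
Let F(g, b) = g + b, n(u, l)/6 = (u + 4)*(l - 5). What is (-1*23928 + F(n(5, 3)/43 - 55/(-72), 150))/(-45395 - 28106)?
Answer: 73622099/227559096 ≈ 0.32353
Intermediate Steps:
n(u, l) = 6*(-5 + l)*(4 + u) (n(u, l) = 6*((u + 4)*(l - 5)) = 6*((4 + u)*(-5 + l)) = 6*((-5 + l)*(4 + u)) = 6*(-5 + l)*(4 + u))
F(g, b) = b + g
(-1*23928 + F(n(5, 3)/43 - 55/(-72), 150))/(-45395 - 28106) = (-1*23928 + (150 + ((-120 - 30*5 + 24*3 + 6*3*5)/43 - 55/(-72))))/(-45395 - 28106) = (-23928 + (150 + ((-120 - 150 + 72 + 90)*(1/43) - 55*(-1/72))))/(-73501) = (-23928 + (150 + (-108*1/43 + 55/72)))*(-1/73501) = (-23928 + (150 + (-108/43 + 55/72)))*(-1/73501) = (-23928 + (150 - 5411/3096))*(-1/73501) = (-23928 + 458989/3096)*(-1/73501) = -73622099/3096*(-1/73501) = 73622099/227559096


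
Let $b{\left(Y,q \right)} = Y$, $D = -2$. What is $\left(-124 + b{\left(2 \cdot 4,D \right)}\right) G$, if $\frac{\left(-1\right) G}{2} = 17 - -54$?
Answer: $16472$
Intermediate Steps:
$G = -142$ ($G = - 2 \left(17 - -54\right) = - 2 \left(17 + 54\right) = \left(-2\right) 71 = -142$)
$\left(-124 + b{\left(2 \cdot 4,D \right)}\right) G = \left(-124 + 2 \cdot 4\right) \left(-142\right) = \left(-124 + 8\right) \left(-142\right) = \left(-116\right) \left(-142\right) = 16472$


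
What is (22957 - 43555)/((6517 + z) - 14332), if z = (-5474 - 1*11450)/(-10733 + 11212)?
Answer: 9866442/3760309 ≈ 2.6238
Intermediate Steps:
z = -16924/479 (z = (-5474 - 11450)/479 = -16924*1/479 = -16924/479 ≈ -35.332)
(22957 - 43555)/((6517 + z) - 14332) = (22957 - 43555)/((6517 - 16924/479) - 14332) = -20598/(3104719/479 - 14332) = -20598/(-3760309/479) = -20598*(-479/3760309) = 9866442/3760309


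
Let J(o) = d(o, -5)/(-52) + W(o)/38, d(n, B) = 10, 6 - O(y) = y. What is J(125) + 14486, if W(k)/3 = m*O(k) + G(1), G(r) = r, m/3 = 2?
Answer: 3564091/247 ≈ 14430.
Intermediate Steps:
m = 6 (m = 3*2 = 6)
O(y) = 6 - y
W(k) = 111 - 18*k (W(k) = 3*(6*(6 - k) + 1) = 3*((36 - 6*k) + 1) = 3*(37 - 6*k) = 111 - 18*k)
J(o) = 674/247 - 9*o/19 (J(o) = 10/(-52) + (111 - 18*o)/38 = 10*(-1/52) + (111 - 18*o)*(1/38) = -5/26 + (111/38 - 9*o/19) = 674/247 - 9*o/19)
J(125) + 14486 = (674/247 - 9/19*125) + 14486 = (674/247 - 1125/19) + 14486 = -13951/247 + 14486 = 3564091/247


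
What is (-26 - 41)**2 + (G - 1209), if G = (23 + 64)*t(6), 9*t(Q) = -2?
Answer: 9782/3 ≈ 3260.7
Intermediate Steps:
t(Q) = -2/9 (t(Q) = (1/9)*(-2) = -2/9)
G = -58/3 (G = (23 + 64)*(-2/9) = 87*(-2/9) = -58/3 ≈ -19.333)
(-26 - 41)**2 + (G - 1209) = (-26 - 41)**2 + (-58/3 - 1209) = (-67)**2 - 3685/3 = 4489 - 3685/3 = 9782/3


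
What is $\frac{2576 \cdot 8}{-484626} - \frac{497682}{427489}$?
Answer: $- \frac{124999665122}{103586142057} \approx -1.2067$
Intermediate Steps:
$\frac{2576 \cdot 8}{-484626} - \frac{497682}{427489} = 20608 \left(- \frac{1}{484626}\right) - \frac{497682}{427489} = - \frac{10304}{242313} - \frac{497682}{427489} = - \frac{124999665122}{103586142057}$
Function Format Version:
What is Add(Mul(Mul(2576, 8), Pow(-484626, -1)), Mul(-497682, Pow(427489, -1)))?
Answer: Rational(-124999665122, 103586142057) ≈ -1.2067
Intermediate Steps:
Add(Mul(Mul(2576, 8), Pow(-484626, -1)), Mul(-497682, Pow(427489, -1))) = Add(Mul(20608, Rational(-1, 484626)), Mul(-497682, Rational(1, 427489))) = Add(Rational(-10304, 242313), Rational(-497682, 427489)) = Rational(-124999665122, 103586142057)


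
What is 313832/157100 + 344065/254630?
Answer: 6698182683/2000118650 ≈ 3.3489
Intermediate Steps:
313832/157100 + 344065/254630 = 313832*(1/157100) + 344065*(1/254630) = 78458/39275 + 68813/50926 = 6698182683/2000118650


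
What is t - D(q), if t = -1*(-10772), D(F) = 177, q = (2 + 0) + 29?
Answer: 10595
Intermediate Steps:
q = 31 (q = 2 + 29 = 31)
t = 10772
t - D(q) = 10772 - 1*177 = 10772 - 177 = 10595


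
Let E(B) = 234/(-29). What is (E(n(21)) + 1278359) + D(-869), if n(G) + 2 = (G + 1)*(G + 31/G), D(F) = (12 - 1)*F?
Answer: 36794966/29 ≈ 1.2688e+6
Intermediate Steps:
D(F) = 11*F
n(G) = -2 + (1 + G)*(G + 31/G) (n(G) = -2 + (G + 1)*(G + 31/G) = -2 + (1 + G)*(G + 31/G))
E(B) = -234/29 (E(B) = 234*(-1/29) = -234/29)
(E(n(21)) + 1278359) + D(-869) = (-234/29 + 1278359) + 11*(-869) = 37072177/29 - 9559 = 36794966/29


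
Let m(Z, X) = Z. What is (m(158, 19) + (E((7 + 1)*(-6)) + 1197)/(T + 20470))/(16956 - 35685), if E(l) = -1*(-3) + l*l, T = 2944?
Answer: -1851458/219260403 ≈ -0.0084441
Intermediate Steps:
E(l) = 3 + l²
(m(158, 19) + (E((7 + 1)*(-6)) + 1197)/(T + 20470))/(16956 - 35685) = (158 + ((3 + ((7 + 1)*(-6))²) + 1197)/(2944 + 20470))/(16956 - 35685) = (158 + ((3 + (8*(-6))²) + 1197)/23414)/(-18729) = (158 + ((3 + (-48)²) + 1197)*(1/23414))*(-1/18729) = (158 + ((3 + 2304) + 1197)*(1/23414))*(-1/18729) = (158 + (2307 + 1197)*(1/23414))*(-1/18729) = (158 + 3504*(1/23414))*(-1/18729) = (158 + 1752/11707)*(-1/18729) = (1851458/11707)*(-1/18729) = -1851458/219260403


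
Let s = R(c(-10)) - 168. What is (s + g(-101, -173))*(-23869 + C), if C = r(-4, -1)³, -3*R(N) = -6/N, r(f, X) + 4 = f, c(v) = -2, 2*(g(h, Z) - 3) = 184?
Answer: 1804194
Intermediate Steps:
g(h, Z) = 95 (g(h, Z) = 3 + (½)*184 = 3 + 92 = 95)
r(f, X) = -4 + f
R(N) = 2/N (R(N) = -(-2)/N = 2/N)
C = -512 (C = (-4 - 4)³ = (-8)³ = -512)
s = -169 (s = 2/(-2) - 168 = 2*(-½) - 168 = -1 - 168 = -169)
(s + g(-101, -173))*(-23869 + C) = (-169 + 95)*(-23869 - 512) = -74*(-24381) = 1804194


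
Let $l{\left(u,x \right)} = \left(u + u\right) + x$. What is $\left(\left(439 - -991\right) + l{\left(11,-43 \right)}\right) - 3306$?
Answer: $-1897$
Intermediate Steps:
$l{\left(u,x \right)} = x + 2 u$ ($l{\left(u,x \right)} = 2 u + x = x + 2 u$)
$\left(\left(439 - -991\right) + l{\left(11,-43 \right)}\right) - 3306 = \left(\left(439 - -991\right) + \left(-43 + 2 \cdot 11\right)\right) - 3306 = \left(\left(439 + 991\right) + \left(-43 + 22\right)\right) - 3306 = \left(1430 - 21\right) - 3306 = 1409 - 3306 = -1897$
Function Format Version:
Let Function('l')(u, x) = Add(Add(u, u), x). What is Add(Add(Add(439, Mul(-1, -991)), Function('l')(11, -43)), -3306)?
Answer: -1897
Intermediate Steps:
Function('l')(u, x) = Add(x, Mul(2, u)) (Function('l')(u, x) = Add(Mul(2, u), x) = Add(x, Mul(2, u)))
Add(Add(Add(439, Mul(-1, -991)), Function('l')(11, -43)), -3306) = Add(Add(Add(439, Mul(-1, -991)), Add(-43, Mul(2, 11))), -3306) = Add(Add(Add(439, 991), Add(-43, 22)), -3306) = Add(Add(1430, -21), -3306) = Add(1409, -3306) = -1897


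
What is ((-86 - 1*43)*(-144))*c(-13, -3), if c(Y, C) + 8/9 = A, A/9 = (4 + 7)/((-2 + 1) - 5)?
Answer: -323016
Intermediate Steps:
A = -33/2 (A = 9*((4 + 7)/((-2 + 1) - 5)) = 9*(11/(-1 - 5)) = 9*(11/(-6)) = 9*(11*(-⅙)) = 9*(-11/6) = -33/2 ≈ -16.500)
c(Y, C) = -313/18 (c(Y, C) = -8/9 - 33/2 = -313/18)
((-86 - 1*43)*(-144))*c(-13, -3) = ((-86 - 1*43)*(-144))*(-313/18) = ((-86 - 43)*(-144))*(-313/18) = -129*(-144)*(-313/18) = 18576*(-313/18) = -323016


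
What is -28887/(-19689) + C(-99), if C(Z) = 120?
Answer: 797189/6563 ≈ 121.47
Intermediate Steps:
-28887/(-19689) + C(-99) = -28887/(-19689) + 120 = -28887*(-1/19689) + 120 = 9629/6563 + 120 = 797189/6563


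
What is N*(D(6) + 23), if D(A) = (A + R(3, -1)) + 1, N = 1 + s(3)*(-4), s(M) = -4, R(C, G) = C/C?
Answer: 527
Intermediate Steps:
R(C, G) = 1
N = 17 (N = 1 - 4*(-4) = 1 + 16 = 17)
D(A) = 2 + A (D(A) = (A + 1) + 1 = (1 + A) + 1 = 2 + A)
N*(D(6) + 23) = 17*((2 + 6) + 23) = 17*(8 + 23) = 17*31 = 527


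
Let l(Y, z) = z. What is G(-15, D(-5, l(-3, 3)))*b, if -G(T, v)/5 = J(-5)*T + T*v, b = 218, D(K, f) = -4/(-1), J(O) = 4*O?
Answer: -261600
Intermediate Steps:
D(K, f) = 4 (D(K, f) = -4*(-1) = 4)
G(T, v) = 100*T - 5*T*v (G(T, v) = -5*((4*(-5))*T + T*v) = -5*(-20*T + T*v) = 100*T - 5*T*v)
G(-15, D(-5, l(-3, 3)))*b = (5*(-15)*(20 - 1*4))*218 = (5*(-15)*(20 - 4))*218 = (5*(-15)*16)*218 = -1200*218 = -261600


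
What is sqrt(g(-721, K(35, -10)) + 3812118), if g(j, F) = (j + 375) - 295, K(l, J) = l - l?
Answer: sqrt(3811477) ≈ 1952.3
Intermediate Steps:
K(l, J) = 0
g(j, F) = 80 + j (g(j, F) = (375 + j) - 295 = 80 + j)
sqrt(g(-721, K(35, -10)) + 3812118) = sqrt((80 - 721) + 3812118) = sqrt(-641 + 3812118) = sqrt(3811477)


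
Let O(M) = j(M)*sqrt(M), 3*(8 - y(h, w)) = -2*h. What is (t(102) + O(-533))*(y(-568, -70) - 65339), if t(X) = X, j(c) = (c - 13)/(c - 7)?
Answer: -6702386 - 17938739*I*sqrt(533)/270 ≈ -6.7024e+6 - 1.5339e+6*I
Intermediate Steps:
j(c) = (-13 + c)/(-7 + c)
y(h, w) = 8 + 2*h/3 (y(h, w) = 8 - (-2)*h/3 = 8 + 2*h/3)
O(M) = sqrt(M)*(-13 + M)/(-7 + M) (O(M) = ((-13 + M)/(-7 + M))*sqrt(M) = sqrt(M)*(-13 + M)/(-7 + M))
(t(102) + O(-533))*(y(-568, -70) - 65339) = (102 + sqrt(-533)*(-13 - 533)/(-7 - 533))*((8 + (2/3)*(-568)) - 65339) = (102 + (I*sqrt(533))*(-546)/(-540))*((8 - 1136/3) - 65339) = (102 + (I*sqrt(533))*(-1/540)*(-546))*(-1112/3 - 65339) = (102 + 91*I*sqrt(533)/90)*(-197129/3) = -6702386 - 17938739*I*sqrt(533)/270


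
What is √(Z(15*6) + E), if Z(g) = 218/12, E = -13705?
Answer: I*√492726/6 ≈ 116.99*I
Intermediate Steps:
Z(g) = 109/6 (Z(g) = 218*(1/12) = 109/6)
√(Z(15*6) + E) = √(109/6 - 13705) = √(-82121/6) = I*√492726/6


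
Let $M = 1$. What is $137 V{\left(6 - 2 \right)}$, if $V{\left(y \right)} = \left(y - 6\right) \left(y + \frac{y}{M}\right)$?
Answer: $-2192$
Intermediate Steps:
$V{\left(y \right)} = 2 y \left(-6 + y\right)$ ($V{\left(y \right)} = \left(y - 6\right) \left(y + \frac{y}{1}\right) = \left(-6 + y\right) \left(y + y 1\right) = \left(-6 + y\right) \left(y + y\right) = \left(-6 + y\right) 2 y = 2 y \left(-6 + y\right)$)
$137 V{\left(6 - 2 \right)} = 137 \cdot 2 \left(6 - 2\right) \left(-6 + \left(6 - 2\right)\right) = 137 \cdot 2 \cdot 4 \left(-6 + 4\right) = 137 \cdot 2 \cdot 4 \left(-2\right) = 137 \left(-16\right) = -2192$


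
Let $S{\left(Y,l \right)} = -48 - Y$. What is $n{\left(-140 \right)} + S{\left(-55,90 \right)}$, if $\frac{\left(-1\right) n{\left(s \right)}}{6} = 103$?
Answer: $-611$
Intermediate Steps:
$n{\left(s \right)} = -618$ ($n{\left(s \right)} = \left(-6\right) 103 = -618$)
$n{\left(-140 \right)} + S{\left(-55,90 \right)} = -618 - -7 = -618 + \left(-48 + 55\right) = -618 + 7 = -611$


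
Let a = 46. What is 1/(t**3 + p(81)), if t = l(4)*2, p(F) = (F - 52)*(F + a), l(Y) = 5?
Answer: 1/4683 ≈ 0.00021354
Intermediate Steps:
p(F) = (-52 + F)*(46 + F) (p(F) = (F - 52)*(F + 46) = (-52 + F)*(46 + F))
t = 10 (t = 5*2 = 10)
1/(t**3 + p(81)) = 1/(10**3 + (-2392 + 81**2 - 6*81)) = 1/(1000 + (-2392 + 6561 - 486)) = 1/(1000 + 3683) = 1/4683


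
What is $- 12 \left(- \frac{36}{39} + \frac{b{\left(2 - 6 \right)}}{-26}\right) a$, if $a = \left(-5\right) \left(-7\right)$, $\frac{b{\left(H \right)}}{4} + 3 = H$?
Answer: $- \frac{840}{13} \approx -64.615$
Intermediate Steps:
$b{\left(H \right)} = -12 + 4 H$
$a = 35$
$- 12 \left(- \frac{36}{39} + \frac{b{\left(2 - 6 \right)}}{-26}\right) a = - 12 \left(- \frac{36}{39} + \frac{-12 + 4 \left(2 - 6\right)}{-26}\right) 35 = - 12 \left(\left(-36\right) \frac{1}{39} + \left(-12 + 4 \left(2 - 6\right)\right) \left(- \frac{1}{26}\right)\right) 35 = - 12 \left(- \frac{12}{13} + \left(-12 + 4 \left(-4\right)\right) \left(- \frac{1}{26}\right)\right) 35 = - 12 \left(- \frac{12}{13} + \left(-12 - 16\right) \left(- \frac{1}{26}\right)\right) 35 = - 12 \left(- \frac{12}{13} - - \frac{14}{13}\right) 35 = - 12 \left(- \frac{12}{13} + \frac{14}{13}\right) 35 = \left(-12\right) \frac{2}{13} \cdot 35 = \left(- \frac{24}{13}\right) 35 = - \frac{840}{13}$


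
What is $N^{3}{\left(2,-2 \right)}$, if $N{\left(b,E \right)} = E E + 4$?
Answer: $512$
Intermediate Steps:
$N{\left(b,E \right)} = 4 + E^{2}$ ($N{\left(b,E \right)} = E^{2} + 4 = 4 + E^{2}$)
$N^{3}{\left(2,-2 \right)} = \left(4 + \left(-2\right)^{2}\right)^{3} = \left(4 + 4\right)^{3} = 8^{3} = 512$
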